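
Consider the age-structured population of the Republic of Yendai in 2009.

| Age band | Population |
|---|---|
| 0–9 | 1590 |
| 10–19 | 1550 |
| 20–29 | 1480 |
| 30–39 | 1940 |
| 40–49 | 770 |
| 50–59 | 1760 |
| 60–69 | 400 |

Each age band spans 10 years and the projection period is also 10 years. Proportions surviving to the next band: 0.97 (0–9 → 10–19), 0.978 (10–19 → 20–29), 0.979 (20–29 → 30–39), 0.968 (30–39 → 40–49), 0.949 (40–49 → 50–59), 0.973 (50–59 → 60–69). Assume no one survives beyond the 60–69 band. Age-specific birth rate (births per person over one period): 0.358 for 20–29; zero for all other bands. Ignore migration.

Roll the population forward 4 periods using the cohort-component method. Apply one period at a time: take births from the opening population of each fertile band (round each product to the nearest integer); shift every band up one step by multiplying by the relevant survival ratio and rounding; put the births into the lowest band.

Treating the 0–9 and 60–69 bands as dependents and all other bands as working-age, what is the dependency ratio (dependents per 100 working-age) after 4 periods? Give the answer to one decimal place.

Numbering the groups 1..7 from youngest to oldest:
Period 1.
Births: 1480 × 0.358 = 530
Group 2: 1590 × 0.97 = 1542
Group 3: 1550 × 0.978 = 1516
Group 4: 1480 × 0.979 = 1449
Group 5: 1940 × 0.968 = 1878
Group 6: 770 × 0.949 = 731
Group 7: 1760 × 0.973 = 1712
Population now: 0–9=530, 10–19=1542, 20–29=1516, 30–39=1449, 40–49=1878, 50–59=731, 60–69=1712
Period 2.
Births: 1516 × 0.358 = 543
Group 2: 530 × 0.97 = 514
Group 3: 1542 × 0.978 = 1508
Group 4: 1516 × 0.979 = 1484
Group 5: 1449 × 0.968 = 1403
Group 6: 1878 × 0.949 = 1782
Group 7: 731 × 0.973 = 711
Population now: 0–9=543, 10–19=514, 20–29=1508, 30–39=1484, 40–49=1403, 50–59=1782, 60–69=711
Period 3.
Births: 1508 × 0.358 = 540
Group 2: 543 × 0.97 = 527
Group 3: 514 × 0.978 = 503
Group 4: 1508 × 0.979 = 1476
Group 5: 1484 × 0.968 = 1437
Group 6: 1403 × 0.949 = 1331
Group 7: 1782 × 0.973 = 1734
Population now: 0–9=540, 10–19=527, 20–29=503, 30–39=1476, 40–49=1437, 50–59=1331, 60–69=1734
Period 4.
Births: 503 × 0.358 = 180
Group 2: 540 × 0.97 = 524
Group 3: 527 × 0.978 = 515
Group 4: 503 × 0.979 = 492
Group 5: 1476 × 0.968 = 1429
Group 6: 1437 × 0.949 = 1364
Group 7: 1331 × 0.973 = 1295
Population now: 0–9=180, 10–19=524, 20–29=515, 30–39=492, 40–49=1429, 50–59=1364, 60–69=1295
Dependents (band 0–9 + band 60–69) = 180 + 1295 = 1475; working-age = 4324; ratio = 1475/4324 × 100 = 34.1

34.1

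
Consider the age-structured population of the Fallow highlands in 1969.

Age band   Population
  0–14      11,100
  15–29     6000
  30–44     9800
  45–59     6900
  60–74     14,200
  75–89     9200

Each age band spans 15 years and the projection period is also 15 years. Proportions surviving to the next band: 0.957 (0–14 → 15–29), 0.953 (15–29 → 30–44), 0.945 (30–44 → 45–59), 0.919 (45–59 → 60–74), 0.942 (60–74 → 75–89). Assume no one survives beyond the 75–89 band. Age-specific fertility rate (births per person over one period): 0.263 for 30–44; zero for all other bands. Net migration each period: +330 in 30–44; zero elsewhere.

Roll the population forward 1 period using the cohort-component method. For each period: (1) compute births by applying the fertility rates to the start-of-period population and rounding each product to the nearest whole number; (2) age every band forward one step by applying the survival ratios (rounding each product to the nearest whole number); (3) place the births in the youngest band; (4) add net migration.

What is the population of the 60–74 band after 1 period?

Call the bands 1 to 6, youngest first.
After projecting period 1:
Births: 9800 × 0.263 = 2577
Band 2: 11100 × 0.957 = 10623
Band 3: 6000 × 0.953 = 5718
Band 4: 9800 × 0.945 = 9261
Band 5: 6900 × 0.919 = 6341
Band 6: 14200 × 0.942 = 13376
Net migration: Band 3 + 330 → 6048
Population now: 0–14=2577, 15–29=10623, 30–44=6048, 45–59=9261, 60–74=6341, 75–89=13376

6341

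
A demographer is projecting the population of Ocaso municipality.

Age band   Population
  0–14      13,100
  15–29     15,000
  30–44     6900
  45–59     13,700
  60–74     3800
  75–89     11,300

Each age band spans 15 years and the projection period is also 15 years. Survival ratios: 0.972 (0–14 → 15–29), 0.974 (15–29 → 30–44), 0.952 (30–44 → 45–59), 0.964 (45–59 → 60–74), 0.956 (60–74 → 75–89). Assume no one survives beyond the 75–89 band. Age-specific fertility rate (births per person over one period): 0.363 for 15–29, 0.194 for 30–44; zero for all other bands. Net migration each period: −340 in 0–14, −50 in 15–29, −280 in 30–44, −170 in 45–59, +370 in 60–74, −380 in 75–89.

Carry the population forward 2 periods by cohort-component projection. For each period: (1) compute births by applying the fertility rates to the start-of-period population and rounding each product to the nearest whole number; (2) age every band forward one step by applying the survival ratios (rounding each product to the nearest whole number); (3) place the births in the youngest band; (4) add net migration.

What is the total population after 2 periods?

57942

Call the bands 1 to 6, youngest first.
— Period 1 —
Births: 15000 × 0.363 = 5445 ; 6900 × 0.194 = 1339 → 6784
Band 2: 13100 × 0.972 = 12733
Band 3: 15000 × 0.974 = 14610
Band 4: 6900 × 0.952 = 6569
Band 5: 13700 × 0.964 = 13207
Band 6: 3800 × 0.956 = 3633
Net migration: Band 1 − 340 → 6444; Band 2 − 50 → 12683; Band 3 − 280 → 14330; Band 4 − 170 → 6399; Band 5 + 370 → 13577; Band 6 − 380 → 3253
End of period: [6444, 12683, 14330, 6399, 13577, 3253]
— Period 2 —
Births: 12683 × 0.363 = 4604 ; 14330 × 0.194 = 2780 → 7384
Band 2: 6444 × 0.972 = 6264
Band 3: 12683 × 0.974 = 12353
Band 4: 14330 × 0.952 = 13642
Band 5: 6399 × 0.964 = 6169
Band 6: 13577 × 0.956 = 12980
Net migration: Band 1 − 340 → 7044; Band 2 − 50 → 6214; Band 3 − 280 → 12073; Band 4 − 170 → 13472; Band 5 + 370 → 6539; Band 6 − 380 → 12600
End of period: [7044, 6214, 12073, 13472, 6539, 12600]
Total after period 2: 7044 + 6214 + 12073 + 13472 + 6539 + 12600 = 57942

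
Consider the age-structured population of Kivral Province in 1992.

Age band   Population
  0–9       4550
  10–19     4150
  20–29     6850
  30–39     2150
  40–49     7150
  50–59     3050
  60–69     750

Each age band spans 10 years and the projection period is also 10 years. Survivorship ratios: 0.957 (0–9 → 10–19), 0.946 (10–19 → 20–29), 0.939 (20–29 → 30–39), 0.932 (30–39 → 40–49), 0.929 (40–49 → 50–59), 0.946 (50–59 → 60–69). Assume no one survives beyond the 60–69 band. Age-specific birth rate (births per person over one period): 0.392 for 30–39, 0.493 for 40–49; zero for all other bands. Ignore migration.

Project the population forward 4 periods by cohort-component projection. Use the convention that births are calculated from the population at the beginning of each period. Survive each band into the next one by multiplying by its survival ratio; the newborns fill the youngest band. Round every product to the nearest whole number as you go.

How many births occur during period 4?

3210

(Bands numbered youngest = 1 to oldest = 7.)
[period 1]
Births: 2150 * 0.392 = 843  |  7150 * 0.493 = 3525 → total 4368
Band 2: 4550 * 0.957 = 4354
Band 3: 4150 * 0.946 = 3926
Band 4: 6850 * 0.939 = 6432
Band 5: 2150 * 0.932 = 2004
Band 6: 7150 * 0.929 = 6642
Band 7: 3050 * 0.946 = 2885
→ [4368, 4354, 3926, 6432, 2004, 6642, 2885]
[period 2]
Births: 6432 * 0.392 = 2521  |  2004 * 0.493 = 988 → total 3509
Band 2: 4368 * 0.957 = 4180
Band 3: 4354 * 0.946 = 4119
Band 4: 3926 * 0.939 = 3687
Band 5: 6432 * 0.932 = 5995
Band 6: 2004 * 0.929 = 1862
Band 7: 6642 * 0.946 = 6283
→ [3509, 4180, 4119, 3687, 5995, 1862, 6283]
[period 3]
Births: 3687 * 0.392 = 1445  |  5995 * 0.493 = 2956 → total 4401
Band 2: 3509 * 0.957 = 3358
Band 3: 4180 * 0.946 = 3954
Band 4: 4119 * 0.939 = 3868
Band 5: 3687 * 0.932 = 3436
Band 6: 5995 * 0.929 = 5569
Band 7: 1862 * 0.946 = 1761
→ [4401, 3358, 3954, 3868, 3436, 5569, 1761]
[period 4]
Births: 3868 * 0.392 = 1516  |  3436 * 0.493 = 1694 → total 3210
Band 2: 4401 * 0.957 = 4212
Band 3: 3358 * 0.946 = 3177
Band 4: 3954 * 0.939 = 3713
Band 5: 3868 * 0.932 = 3605
Band 6: 3436 * 0.929 = 3192
Band 7: 5569 * 0.946 = 5268
→ [3210, 4212, 3177, 3713, 3605, 3192, 5268]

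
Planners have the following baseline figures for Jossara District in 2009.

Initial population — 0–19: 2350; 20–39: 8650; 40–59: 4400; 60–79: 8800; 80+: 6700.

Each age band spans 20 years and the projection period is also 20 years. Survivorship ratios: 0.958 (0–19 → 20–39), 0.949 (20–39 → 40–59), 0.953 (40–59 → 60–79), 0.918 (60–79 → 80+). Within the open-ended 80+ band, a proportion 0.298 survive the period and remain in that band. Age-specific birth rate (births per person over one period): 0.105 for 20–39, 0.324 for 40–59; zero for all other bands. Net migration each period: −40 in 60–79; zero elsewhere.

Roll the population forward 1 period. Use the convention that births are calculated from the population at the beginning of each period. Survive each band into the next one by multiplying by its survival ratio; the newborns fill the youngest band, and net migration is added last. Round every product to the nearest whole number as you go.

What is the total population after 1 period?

27022

— Period 1 —
Births: 8650 × 0.105 = 908  |  4400 × 0.324 = 1426 ⇒ total 2334
20–39: 2350 × 0.958 = 2251
40–59: 8650 × 0.949 = 8209
60–79: 4400 × 0.953 = 4193
80+: 8800 × 0.918 + 6700 × 0.298 = 8078 + 1997 = 10075
Net migration: 60–79 − 40 → 4153
End of period: [2334, 2251, 8209, 4153, 10075]
Total after period 1: 2334 + 2251 + 8209 + 4153 + 10075 = 27022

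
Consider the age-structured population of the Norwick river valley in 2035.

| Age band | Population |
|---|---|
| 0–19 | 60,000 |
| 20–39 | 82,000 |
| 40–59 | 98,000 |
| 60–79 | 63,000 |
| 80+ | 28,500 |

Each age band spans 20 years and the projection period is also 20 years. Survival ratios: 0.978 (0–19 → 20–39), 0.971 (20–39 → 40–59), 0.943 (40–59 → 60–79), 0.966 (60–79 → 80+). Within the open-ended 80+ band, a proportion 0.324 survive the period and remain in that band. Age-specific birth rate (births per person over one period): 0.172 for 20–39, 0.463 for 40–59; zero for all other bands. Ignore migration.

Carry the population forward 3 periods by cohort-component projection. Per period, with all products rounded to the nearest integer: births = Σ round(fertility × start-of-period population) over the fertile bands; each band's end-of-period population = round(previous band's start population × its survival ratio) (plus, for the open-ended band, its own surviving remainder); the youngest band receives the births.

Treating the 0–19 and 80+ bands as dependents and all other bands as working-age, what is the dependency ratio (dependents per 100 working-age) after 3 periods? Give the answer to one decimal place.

93.0

[period 1]
Births: 82000 × 0.172 = 14104  |  98000 × 0.463 = 45374 → total 59478
20–39: 60000 × 0.978 = 58680
40–59: 82000 × 0.971 = 79622
60–79: 98000 × 0.943 = 92414
80+: 63000 × 0.966 + 28500 × 0.324 = 60858 + 9234 = 70092
Population now: 0–19=59478, 20–39=58680, 40–59=79622, 60–79=92414, 80+=70092
[period 2]
Births: 58680 × 0.172 = 10093  |  79622 × 0.463 = 36865 → total 46958
20–39: 59478 × 0.978 = 58169
40–59: 58680 × 0.971 = 56978
60–79: 79622 × 0.943 = 75084
80+: 92414 × 0.966 + 70092 × 0.324 = 89272 + 22710 = 111982
Population now: 0–19=46958, 20–39=58169, 40–59=56978, 60–79=75084, 80+=111982
[period 3]
Births: 58169 × 0.172 = 10005  |  56978 × 0.463 = 26381 → total 36386
20–39: 46958 × 0.978 = 45925
40–59: 58169 × 0.971 = 56482
60–79: 56978 × 0.943 = 53730
80+: 75084 × 0.966 + 111982 × 0.324 = 72531 + 36282 = 108813
Population now: 0–19=36386, 20–39=45925, 40–59=56482, 60–79=53730, 80+=108813
Dependents (band 0–19 + band 80+) = 36386 + 108813 = 145199; working-age = 156137; ratio = 145199/156137 × 100 = 93.0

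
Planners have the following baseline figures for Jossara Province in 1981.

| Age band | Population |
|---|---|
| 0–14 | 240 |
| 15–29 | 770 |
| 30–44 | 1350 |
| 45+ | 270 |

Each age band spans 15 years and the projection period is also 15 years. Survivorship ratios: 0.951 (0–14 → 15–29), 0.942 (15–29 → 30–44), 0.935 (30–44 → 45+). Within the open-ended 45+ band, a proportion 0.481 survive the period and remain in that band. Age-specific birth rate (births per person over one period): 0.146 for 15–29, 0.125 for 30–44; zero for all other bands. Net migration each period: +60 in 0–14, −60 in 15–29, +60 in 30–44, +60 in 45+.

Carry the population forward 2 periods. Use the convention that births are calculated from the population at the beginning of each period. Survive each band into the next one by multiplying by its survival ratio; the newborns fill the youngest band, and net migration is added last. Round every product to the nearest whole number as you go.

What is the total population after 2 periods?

2157

Numbering the bands 1..4 from youngest to oldest:
— Period 1 —
Births: 770 * 0.146 = 112  |  1350 * 0.125 = 169 → 281
Band 2: 240 * 0.951 = 228
Band 3: 770 * 0.942 = 725
Band 4: 1350 * 0.935 + 270 * 0.481 = 1262 + 130 = 1392
Net migration: Band 1 + 60 → 341; Band 2 − 60 → 168; Band 3 + 60 → 785; Band 4 + 60 → 1452
Population now: 0–14=341, 15–29=168, 30–44=785, 45+=1452
— Period 2 —
Births: 168 * 0.146 = 25  |  785 * 0.125 = 98 → 123
Band 2: 341 * 0.951 = 324
Band 3: 168 * 0.942 = 158
Band 4: 785 * 0.935 + 1452 * 0.481 = 734 + 698 = 1432
Net migration: Band 1 + 60 → 183; Band 2 − 60 → 264; Band 3 + 60 → 218; Band 4 + 60 → 1492
Population now: 0–14=183, 15–29=264, 30–44=218, 45+=1492
Total after period 2: 183 + 264 + 218 + 1492 = 2157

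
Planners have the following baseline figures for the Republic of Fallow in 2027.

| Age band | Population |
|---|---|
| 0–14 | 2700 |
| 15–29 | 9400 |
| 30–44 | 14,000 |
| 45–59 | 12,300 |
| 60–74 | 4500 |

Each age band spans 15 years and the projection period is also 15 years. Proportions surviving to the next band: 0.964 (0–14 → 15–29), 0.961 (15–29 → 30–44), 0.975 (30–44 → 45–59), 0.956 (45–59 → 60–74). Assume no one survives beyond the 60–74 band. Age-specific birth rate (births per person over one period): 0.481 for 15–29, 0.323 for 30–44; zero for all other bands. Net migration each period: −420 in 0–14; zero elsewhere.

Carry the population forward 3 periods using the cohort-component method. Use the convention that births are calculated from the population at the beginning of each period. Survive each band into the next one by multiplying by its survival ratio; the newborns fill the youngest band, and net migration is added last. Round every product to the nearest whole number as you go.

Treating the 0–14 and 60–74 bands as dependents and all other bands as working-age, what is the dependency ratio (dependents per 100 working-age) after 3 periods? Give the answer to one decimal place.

91.2

[period 1]
Births: 9400 * 0.481 = 4521, 14000 * 0.323 = 4522 ⇒ total 9043
15–29: 2700 * 0.964 = 2603
30–44: 9400 * 0.961 = 9033
45–59: 14000 * 0.975 = 13650
60–74: 12300 * 0.956 = 11759
Net migration: 0–14 − 420 → 8623
Giving 8623 / 2603 / 9033 / 13650 / 11759.
[period 2]
Births: 2603 * 0.481 = 1252, 9033 * 0.323 = 2918 ⇒ total 4170
15–29: 8623 * 0.964 = 8313
30–44: 2603 * 0.961 = 2501
45–59: 9033 * 0.975 = 8807
60–74: 13650 * 0.956 = 13049
Net migration: 0–14 − 420 → 3750
Giving 3750 / 8313 / 2501 / 8807 / 13049.
[period 3]
Births: 8313 * 0.481 = 3999, 2501 * 0.323 = 808 ⇒ total 4807
15–29: 3750 * 0.964 = 3615
30–44: 8313 * 0.961 = 7989
45–59: 2501 * 0.975 = 2438
60–74: 8807 * 0.956 = 8419
Net migration: 0–14 − 420 → 4387
Giving 4387 / 3615 / 7989 / 2438 / 8419.
Dependents (band 0–14 + band 60–74) = 4387 + 8419 = 12806; working-age = 14042; ratio = 12806/14042 × 100 = 91.2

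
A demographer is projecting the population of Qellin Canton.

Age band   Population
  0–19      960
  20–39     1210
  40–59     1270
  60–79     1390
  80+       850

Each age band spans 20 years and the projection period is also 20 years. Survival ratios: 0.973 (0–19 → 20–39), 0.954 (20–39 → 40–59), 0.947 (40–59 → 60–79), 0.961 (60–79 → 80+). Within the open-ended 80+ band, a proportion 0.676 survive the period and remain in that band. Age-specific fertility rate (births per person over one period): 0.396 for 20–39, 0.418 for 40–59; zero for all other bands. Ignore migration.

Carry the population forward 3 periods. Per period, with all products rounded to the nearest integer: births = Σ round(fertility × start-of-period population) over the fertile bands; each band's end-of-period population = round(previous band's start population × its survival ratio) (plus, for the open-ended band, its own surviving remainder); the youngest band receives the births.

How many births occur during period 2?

852

After projecting period 1:
Births: 1210 × 0.396 = 479 ; 1270 × 0.418 = 531 → 1010
20–39: 960 × 0.973 = 934
40–59: 1210 × 0.954 = 1154
60–79: 1270 × 0.947 = 1203
80+: 1390 × 0.961 + 850 × 0.676 = 1336 + 575 = 1911
End of period: [1010, 934, 1154, 1203, 1911]
After projecting period 2:
Births: 934 × 0.396 = 370 ; 1154 × 0.418 = 482 → 852
20–39: 1010 × 0.973 = 983
40–59: 934 × 0.954 = 891
60–79: 1154 × 0.947 = 1093
80+: 1203 × 0.961 + 1911 × 0.676 = 1156 + 1292 = 2448
End of period: [852, 983, 891, 1093, 2448]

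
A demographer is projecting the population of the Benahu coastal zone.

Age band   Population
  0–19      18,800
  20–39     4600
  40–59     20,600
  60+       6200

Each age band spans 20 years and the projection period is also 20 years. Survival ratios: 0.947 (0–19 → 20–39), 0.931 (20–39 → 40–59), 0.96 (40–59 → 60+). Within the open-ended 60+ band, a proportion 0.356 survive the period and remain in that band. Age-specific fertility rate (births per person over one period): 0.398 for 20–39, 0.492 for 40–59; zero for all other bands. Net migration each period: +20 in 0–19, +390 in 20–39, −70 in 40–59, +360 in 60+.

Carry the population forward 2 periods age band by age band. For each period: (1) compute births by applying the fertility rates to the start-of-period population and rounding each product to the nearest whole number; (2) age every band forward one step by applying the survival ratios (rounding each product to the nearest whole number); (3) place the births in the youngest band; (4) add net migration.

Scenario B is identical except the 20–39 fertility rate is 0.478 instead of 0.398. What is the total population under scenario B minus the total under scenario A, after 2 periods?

[period 1]
Births: 4600 * 0.398 = 1831 ; 20600 * 0.492 = 10135 — total 11966
20–39: 18800 * 0.947 = 17804
40–59: 4600 * 0.931 = 4283
60+: 20600 * 0.96 + 6200 * 0.356 = 19776 + 2207 = 21983
Net migration: 0–19 + 20 → 11986; 20–39 + 390 → 18194; 40–59 − 70 → 4213; 60+ + 360 → 22343
→ [11986, 18194, 4213, 22343]
[period 2]
Births: 18194 * 0.398 = 7241 ; 4213 * 0.492 = 2073 — total 9314
20–39: 11986 * 0.947 = 11351
40–59: 18194 * 0.931 = 16939
60+: 4213 * 0.96 + 22343 * 0.356 = 4044 + 7954 = 11998
Net migration: 0–19 + 20 → 9334; 20–39 + 390 → 11741; 40–59 − 70 → 16869; 60+ + 360 → 12358
→ [9334, 11741, 16869, 12358]
Scenario A total after 2 periods: 50302
Scenario B projection —
[period 1]
Births: 4600 * 0.478 = 2199 ; 20600 * 0.492 = 10135 — total 12334
20–39: 18800 * 0.947 = 17804
40–59: 4600 * 0.931 = 4283
60+: 20600 * 0.96 + 6200 * 0.356 = 19776 + 2207 = 21983
Net migration: 0–19 + 20 → 12354; 20–39 + 390 → 18194; 40–59 − 70 → 4213; 60+ + 360 → 22343
→ [12354, 18194, 4213, 22343]
[period 2]
Births: 18194 * 0.478 = 8697 ; 4213 * 0.492 = 2073 — total 10770
20–39: 12354 * 0.947 = 11699
40–59: 18194 * 0.931 = 16939
60+: 4213 * 0.96 + 22343 * 0.356 = 4044 + 7954 = 11998
Net migration: 0–19 + 20 → 10790; 20–39 + 390 → 12089; 40–59 − 70 → 16869; 60+ + 360 → 12358
→ [10790, 12089, 16869, 12358]
Scenario B total after 2 periods: 52106
Difference B − A = 52106 − 50302 = 1804

1804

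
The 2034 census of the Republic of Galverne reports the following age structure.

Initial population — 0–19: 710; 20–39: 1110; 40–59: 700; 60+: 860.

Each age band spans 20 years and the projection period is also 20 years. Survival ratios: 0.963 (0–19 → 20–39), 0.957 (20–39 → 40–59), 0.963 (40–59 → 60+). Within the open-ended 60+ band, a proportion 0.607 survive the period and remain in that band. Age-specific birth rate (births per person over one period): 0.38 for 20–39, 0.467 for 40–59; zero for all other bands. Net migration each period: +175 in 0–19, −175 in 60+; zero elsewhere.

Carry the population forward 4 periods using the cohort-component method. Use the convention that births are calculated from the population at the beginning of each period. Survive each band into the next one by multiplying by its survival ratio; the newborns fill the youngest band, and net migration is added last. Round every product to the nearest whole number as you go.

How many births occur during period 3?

644

Numbering the bands 1..4 from youngest to oldest:
— Period 1 —
Births: 1110 * 0.38 = 422  |  700 * 0.467 = 327 — total 749
Band 2: 710 * 0.963 = 684
Band 3: 1110 * 0.957 = 1062
Band 4: 700 * 0.963 + 860 * 0.607 = 674 + 522 = 1196
Net migration: Band 1 + 175 → 924; Band 4 − 175 → 1021
Giving 924 / 684 / 1062 / 1021.
— Period 2 —
Births: 684 * 0.38 = 260  |  1062 * 0.467 = 496 — total 756
Band 2: 924 * 0.963 = 890
Band 3: 684 * 0.957 = 655
Band 4: 1062 * 0.963 + 1021 * 0.607 = 1023 + 620 = 1643
Net migration: Band 1 + 175 → 931; Band 4 − 175 → 1468
Giving 931 / 890 / 655 / 1468.
— Period 3 —
Births: 890 * 0.38 = 338  |  655 * 0.467 = 306 — total 644
Band 2: 931 * 0.963 = 897
Band 3: 890 * 0.957 = 852
Band 4: 655 * 0.963 + 1468 * 0.607 = 631 + 891 = 1522
Net migration: Band 1 + 175 → 819; Band 4 − 175 → 1347
Giving 819 / 897 / 852 / 1347.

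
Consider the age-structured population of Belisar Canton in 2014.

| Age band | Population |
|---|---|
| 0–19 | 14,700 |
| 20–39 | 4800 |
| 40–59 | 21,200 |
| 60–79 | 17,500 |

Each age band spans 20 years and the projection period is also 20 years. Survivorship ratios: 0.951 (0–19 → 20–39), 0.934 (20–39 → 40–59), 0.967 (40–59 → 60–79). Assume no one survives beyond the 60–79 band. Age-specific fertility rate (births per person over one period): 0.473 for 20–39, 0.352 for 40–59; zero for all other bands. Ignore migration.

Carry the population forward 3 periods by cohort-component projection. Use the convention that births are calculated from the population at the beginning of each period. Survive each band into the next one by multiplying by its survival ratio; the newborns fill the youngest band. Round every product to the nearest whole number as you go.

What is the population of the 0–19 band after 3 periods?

8974

Call the groups 1 to 4, youngest first.
— Period 1 —
Births: 4800 × 0.473 = 2270 ; 21200 × 0.352 = 7462 ⇒ total 9732
Group 2: 14700 × 0.951 = 13980
Group 3: 4800 × 0.934 = 4483
Group 4: 21200 × 0.967 = 20500
End of period: [9732, 13980, 4483, 20500]
— Period 2 —
Births: 13980 × 0.473 = 6613 ; 4483 × 0.352 = 1578 ⇒ total 8191
Group 2: 9732 × 0.951 = 9255
Group 3: 13980 × 0.934 = 13057
Group 4: 4483 × 0.967 = 4335
End of period: [8191, 9255, 13057, 4335]
— Period 3 —
Births: 9255 × 0.473 = 4378 ; 13057 × 0.352 = 4596 ⇒ total 8974
Group 2: 8191 × 0.951 = 7790
Group 3: 9255 × 0.934 = 8644
Group 4: 13057 × 0.967 = 12626
End of period: [8974, 7790, 8644, 12626]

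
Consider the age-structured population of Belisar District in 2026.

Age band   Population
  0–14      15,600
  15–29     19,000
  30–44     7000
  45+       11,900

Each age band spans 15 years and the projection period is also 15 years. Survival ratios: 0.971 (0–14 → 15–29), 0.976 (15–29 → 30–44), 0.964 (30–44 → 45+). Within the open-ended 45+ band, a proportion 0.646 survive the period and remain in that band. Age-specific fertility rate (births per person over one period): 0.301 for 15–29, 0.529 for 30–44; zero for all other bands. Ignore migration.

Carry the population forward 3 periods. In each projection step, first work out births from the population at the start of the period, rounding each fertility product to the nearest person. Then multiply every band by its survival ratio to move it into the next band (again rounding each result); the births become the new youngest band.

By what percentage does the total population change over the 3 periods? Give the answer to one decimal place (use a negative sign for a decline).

Period 1:
Births: 19000 × 0.301 = 5719  |  7000 × 0.529 = 3703 ⇒ total 9422
15–29: 15600 × 0.971 = 15148
30–44: 19000 × 0.976 = 18544
45+: 7000 × 0.964 + 11900 × 0.646 = 6748 + 7687 = 14435
Giving 9422 / 15148 / 18544 / 14435.
Period 2:
Births: 15148 × 0.301 = 4560  |  18544 × 0.529 = 9810 ⇒ total 14370
15–29: 9422 × 0.971 = 9149
30–44: 15148 × 0.976 = 14784
45+: 18544 × 0.964 + 14435 × 0.646 = 17876 + 9325 = 27201
Giving 14370 / 9149 / 14784 / 27201.
Period 3:
Births: 9149 × 0.301 = 2754  |  14784 × 0.529 = 7821 ⇒ total 10575
15–29: 14370 × 0.971 = 13953
30–44: 9149 × 0.976 = 8929
45+: 14784 × 0.964 + 27201 × 0.646 = 14252 + 17572 = 31824
Giving 10575 / 13953 / 8929 / 31824.
Total: 53500 → 65281; change = 11781; percentage change = 22.0%

22.0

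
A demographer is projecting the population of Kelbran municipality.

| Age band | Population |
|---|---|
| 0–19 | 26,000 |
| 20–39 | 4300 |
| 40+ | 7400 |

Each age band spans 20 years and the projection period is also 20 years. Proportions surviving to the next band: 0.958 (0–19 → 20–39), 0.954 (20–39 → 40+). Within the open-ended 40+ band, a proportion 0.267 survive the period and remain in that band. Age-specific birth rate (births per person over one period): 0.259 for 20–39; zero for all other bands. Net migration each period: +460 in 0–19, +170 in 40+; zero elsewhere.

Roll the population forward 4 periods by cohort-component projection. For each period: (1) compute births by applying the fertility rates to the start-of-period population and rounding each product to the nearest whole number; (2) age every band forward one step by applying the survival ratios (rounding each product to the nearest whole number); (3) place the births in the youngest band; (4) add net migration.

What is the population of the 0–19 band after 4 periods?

2175

Period 1.
Births: 4300 × 0.259 = 1114
20–39: 26000 × 0.958 = 24908
40+: 4300 × 0.954 + 7400 × 0.267 = 4102 + 1976 = 6078
Net migration: 0–19 + 460 → 1574; 40+ + 170 → 6248
Giving 1574 / 24908 / 6248.
Period 2.
Births: 24908 × 0.259 = 6451
20–39: 1574 × 0.958 = 1508
40+: 24908 × 0.954 + 6248 × 0.267 = 23762 + 1668 = 25430
Net migration: 0–19 + 460 → 6911; 40+ + 170 → 25600
Giving 6911 / 1508 / 25600.
Period 3.
Births: 1508 × 0.259 = 391
20–39: 6911 × 0.958 = 6621
40+: 1508 × 0.954 + 25600 × 0.267 = 1439 + 6835 = 8274
Net migration: 0–19 + 460 → 851; 40+ + 170 → 8444
Giving 851 / 6621 / 8444.
Period 4.
Births: 6621 × 0.259 = 1715
20–39: 851 × 0.958 = 815
40+: 6621 × 0.954 + 8444 × 0.267 = 6316 + 2255 = 8571
Net migration: 0–19 + 460 → 2175; 40+ + 170 → 8741
Giving 2175 / 815 / 8741.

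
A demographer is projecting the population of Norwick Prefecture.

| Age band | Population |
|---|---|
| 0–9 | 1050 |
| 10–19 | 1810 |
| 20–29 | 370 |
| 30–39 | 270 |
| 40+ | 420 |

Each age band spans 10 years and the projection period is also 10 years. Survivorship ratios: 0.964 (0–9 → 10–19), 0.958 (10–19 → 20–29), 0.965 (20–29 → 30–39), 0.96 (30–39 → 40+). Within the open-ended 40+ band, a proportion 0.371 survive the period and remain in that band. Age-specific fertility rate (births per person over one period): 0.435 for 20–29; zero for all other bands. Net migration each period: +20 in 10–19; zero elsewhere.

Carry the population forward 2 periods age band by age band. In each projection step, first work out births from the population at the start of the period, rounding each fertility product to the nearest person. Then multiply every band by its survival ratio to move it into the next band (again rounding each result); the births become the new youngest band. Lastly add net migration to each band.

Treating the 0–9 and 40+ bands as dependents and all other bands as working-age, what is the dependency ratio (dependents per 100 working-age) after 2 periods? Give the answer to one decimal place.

44.1

[period 1]
Births: 370 × 0.435 = 161
10–19: 1050 × 0.964 = 1012
20–29: 1810 × 0.958 = 1734
30–39: 370 × 0.965 = 357
40+: 270 × 0.96 + 420 × 0.371 = 259 + 156 = 415
Net migration: 10–19 + 20 → 1032
Population now: 0–9=161, 10–19=1032, 20–29=1734, 30–39=357, 40+=415
[period 2]
Births: 1734 × 0.435 = 754
10–19: 161 × 0.964 = 155
20–29: 1032 × 0.958 = 989
30–39: 1734 × 0.965 = 1673
40+: 357 × 0.96 + 415 × 0.371 = 343 + 154 = 497
Net migration: 10–19 + 20 → 175
Population now: 0–9=754, 10–19=175, 20–29=989, 30–39=1673, 40+=497
Dependents (band 0–9 + band 40+) = 754 + 497 = 1251; working-age = 2837; ratio = 1251/2837 × 100 = 44.1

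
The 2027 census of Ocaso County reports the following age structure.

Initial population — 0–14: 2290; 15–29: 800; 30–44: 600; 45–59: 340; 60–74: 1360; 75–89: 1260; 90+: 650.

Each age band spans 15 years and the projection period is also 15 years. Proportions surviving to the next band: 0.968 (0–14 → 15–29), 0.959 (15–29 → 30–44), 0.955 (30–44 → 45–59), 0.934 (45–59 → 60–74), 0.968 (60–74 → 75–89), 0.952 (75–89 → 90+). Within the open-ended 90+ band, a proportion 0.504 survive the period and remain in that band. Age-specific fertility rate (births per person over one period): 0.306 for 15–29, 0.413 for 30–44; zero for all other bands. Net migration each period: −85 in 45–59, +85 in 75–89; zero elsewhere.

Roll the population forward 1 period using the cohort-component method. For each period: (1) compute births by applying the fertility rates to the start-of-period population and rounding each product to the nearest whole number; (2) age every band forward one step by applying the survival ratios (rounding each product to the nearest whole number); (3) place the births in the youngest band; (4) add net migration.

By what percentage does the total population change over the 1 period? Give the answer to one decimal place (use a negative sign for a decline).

Period 1.
Births: 800 × 0.306 = 245 ; 600 × 0.413 = 248 → 493
15–29: 2290 × 0.968 = 2217
30–44: 800 × 0.959 = 767
45–59: 600 × 0.955 = 573
60–74: 340 × 0.934 = 318
75–89: 1360 × 0.968 = 1316
90+: 1260 × 0.952 + 650 × 0.504 = 1200 + 328 = 1528
Net migration: 45–59 − 85 → 488; 75–89 + 85 → 1401
End of period: [493, 2217, 767, 488, 318, 1401, 1528]
Total: 7300 → 7212; change = -88; percentage change = -1.2%

-1.2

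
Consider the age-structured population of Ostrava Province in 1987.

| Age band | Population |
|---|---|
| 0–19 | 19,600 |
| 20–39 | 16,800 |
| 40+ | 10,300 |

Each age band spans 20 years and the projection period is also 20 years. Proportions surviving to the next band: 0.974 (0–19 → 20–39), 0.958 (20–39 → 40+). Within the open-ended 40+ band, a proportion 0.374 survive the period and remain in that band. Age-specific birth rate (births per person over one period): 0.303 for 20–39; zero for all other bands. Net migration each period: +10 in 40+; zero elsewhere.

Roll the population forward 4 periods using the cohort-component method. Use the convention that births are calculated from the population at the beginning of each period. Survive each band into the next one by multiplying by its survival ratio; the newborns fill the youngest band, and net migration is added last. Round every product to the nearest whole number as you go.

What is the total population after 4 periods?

13961

Call the groups 1 to 3, youngest first.
After projecting period 1:
Births: 16800 × 0.303 = 5090
Group 2: 19600 × 0.974 = 19090
Group 3: 16800 × 0.958 + 10300 × 0.374 = 16094 + 3852 = 19946
Net migration: Group 3 + 10 → 19956
→ [5090, 19090, 19956]
After projecting period 2:
Births: 19090 × 0.303 = 5784
Group 2: 5090 × 0.974 = 4958
Group 3: 19090 × 0.958 + 19956 × 0.374 = 18288 + 7464 = 25752
Net migration: Group 3 + 10 → 25762
→ [5784, 4958, 25762]
After projecting period 3:
Births: 4958 × 0.303 = 1502
Group 2: 5784 × 0.974 = 5634
Group 3: 4958 × 0.958 + 25762 × 0.374 = 4750 + 9635 = 14385
Net migration: Group 3 + 10 → 14395
→ [1502, 5634, 14395]
After projecting period 4:
Births: 5634 × 0.303 = 1707
Group 2: 1502 × 0.974 = 1463
Group 3: 5634 × 0.958 + 14395 × 0.374 = 5397 + 5384 = 10781
Net migration: Group 3 + 10 → 10791
→ [1707, 1463, 10791]
Total after period 4: 1707 + 1463 + 10791 = 13961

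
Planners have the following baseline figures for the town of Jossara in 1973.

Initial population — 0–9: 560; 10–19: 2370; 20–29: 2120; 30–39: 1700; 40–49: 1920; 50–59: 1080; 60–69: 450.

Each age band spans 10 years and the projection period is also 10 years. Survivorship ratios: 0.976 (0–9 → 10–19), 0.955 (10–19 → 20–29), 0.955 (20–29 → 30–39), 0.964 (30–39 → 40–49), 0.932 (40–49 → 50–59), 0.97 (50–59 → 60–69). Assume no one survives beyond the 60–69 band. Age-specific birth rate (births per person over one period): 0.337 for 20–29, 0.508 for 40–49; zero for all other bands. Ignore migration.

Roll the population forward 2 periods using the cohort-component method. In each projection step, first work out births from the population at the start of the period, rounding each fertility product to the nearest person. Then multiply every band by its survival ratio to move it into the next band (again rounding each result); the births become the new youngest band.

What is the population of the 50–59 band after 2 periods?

Period 1:
Births: 2120 * 0.337 = 714 ; 1920 * 0.508 = 975 → 1689
10–19: 560 * 0.976 = 547
20–29: 2370 * 0.955 = 2263
30–39: 2120 * 0.955 = 2025
40–49: 1700 * 0.964 = 1639
50–59: 1920 * 0.932 = 1789
60–69: 1080 * 0.97 = 1048
→ [1689, 547, 2263, 2025, 1639, 1789, 1048]
Period 2:
Births: 2263 * 0.337 = 763 ; 1639 * 0.508 = 833 → 1596
10–19: 1689 * 0.976 = 1648
20–29: 547 * 0.955 = 522
30–39: 2263 * 0.955 = 2161
40–49: 2025 * 0.964 = 1952
50–59: 1639 * 0.932 = 1528
60–69: 1789 * 0.97 = 1735
→ [1596, 1648, 522, 2161, 1952, 1528, 1735]

1528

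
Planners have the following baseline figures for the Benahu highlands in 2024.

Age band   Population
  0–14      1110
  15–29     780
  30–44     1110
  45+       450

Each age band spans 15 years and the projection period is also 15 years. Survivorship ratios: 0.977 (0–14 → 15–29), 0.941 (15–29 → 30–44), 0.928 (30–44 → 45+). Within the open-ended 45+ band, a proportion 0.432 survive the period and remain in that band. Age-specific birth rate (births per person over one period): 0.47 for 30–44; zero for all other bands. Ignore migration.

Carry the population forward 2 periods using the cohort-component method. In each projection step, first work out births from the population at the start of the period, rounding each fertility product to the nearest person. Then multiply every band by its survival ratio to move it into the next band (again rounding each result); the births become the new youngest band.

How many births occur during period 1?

522

— Period 1 —
Births: 1110 × 0.47 = 522
15–29: 1110 × 0.977 = 1084
30–44: 780 × 0.941 = 734
45+: 1110 × 0.928 + 450 × 0.432 = 1030 + 194 = 1224
Giving 522 / 1084 / 734 / 1224.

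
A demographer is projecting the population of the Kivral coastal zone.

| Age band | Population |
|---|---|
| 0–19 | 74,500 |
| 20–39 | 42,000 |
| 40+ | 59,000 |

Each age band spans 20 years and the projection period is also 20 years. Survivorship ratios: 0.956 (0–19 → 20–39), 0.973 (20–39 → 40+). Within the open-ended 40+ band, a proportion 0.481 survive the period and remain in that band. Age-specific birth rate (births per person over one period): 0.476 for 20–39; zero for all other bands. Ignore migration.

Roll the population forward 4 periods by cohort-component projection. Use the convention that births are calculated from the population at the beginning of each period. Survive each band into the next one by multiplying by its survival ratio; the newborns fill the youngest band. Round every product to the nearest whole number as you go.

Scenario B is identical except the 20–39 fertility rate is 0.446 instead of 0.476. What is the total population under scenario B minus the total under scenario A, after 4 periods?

— Period 1 —
Births: 42000 × 0.476 = 19992
20–39: 74500 × 0.956 = 71222
40+: 42000 × 0.973 + 59000 × 0.481 = 40866 + 28379 = 69245
→ [19992, 71222, 69245]
— Period 2 —
Births: 71222 × 0.476 = 33902
20–39: 19992 × 0.956 = 19112
40+: 71222 × 0.973 + 69245 × 0.481 = 69299 + 33307 = 102606
→ [33902, 19112, 102606]
— Period 3 —
Births: 19112 × 0.476 = 9097
20–39: 33902 × 0.956 = 32410
40+: 19112 × 0.973 + 102606 × 0.481 = 18596 + 49353 = 67949
→ [9097, 32410, 67949]
— Period 4 —
Births: 32410 × 0.476 = 15427
20–39: 9097 × 0.956 = 8697
40+: 32410 × 0.973 + 67949 × 0.481 = 31535 + 32683 = 64218
→ [15427, 8697, 64218]
Scenario A total after 4 periods: 88342
Scenario B projection —
— Period 1 —
Births: 42000 × 0.446 = 18732
20–39: 74500 × 0.956 = 71222
40+: 42000 × 0.973 + 59000 × 0.481 = 40866 + 28379 = 69245
→ [18732, 71222, 69245]
— Period 2 —
Births: 71222 × 0.446 = 31765
20–39: 18732 × 0.956 = 17908
40+: 71222 × 0.973 + 69245 × 0.481 = 69299 + 33307 = 102606
→ [31765, 17908, 102606]
— Period 3 —
Births: 17908 × 0.446 = 7987
20–39: 31765 × 0.956 = 30367
40+: 17908 × 0.973 + 102606 × 0.481 = 17424 + 49353 = 66777
→ [7987, 30367, 66777]
— Period 4 —
Births: 30367 × 0.446 = 13544
20–39: 7987 × 0.956 = 7636
40+: 30367 × 0.973 + 66777 × 0.481 = 29547 + 32120 = 61667
→ [13544, 7636, 61667]
Scenario B total after 4 periods: 82847
Difference B − A = 82847 − 88342 = -5495

-5495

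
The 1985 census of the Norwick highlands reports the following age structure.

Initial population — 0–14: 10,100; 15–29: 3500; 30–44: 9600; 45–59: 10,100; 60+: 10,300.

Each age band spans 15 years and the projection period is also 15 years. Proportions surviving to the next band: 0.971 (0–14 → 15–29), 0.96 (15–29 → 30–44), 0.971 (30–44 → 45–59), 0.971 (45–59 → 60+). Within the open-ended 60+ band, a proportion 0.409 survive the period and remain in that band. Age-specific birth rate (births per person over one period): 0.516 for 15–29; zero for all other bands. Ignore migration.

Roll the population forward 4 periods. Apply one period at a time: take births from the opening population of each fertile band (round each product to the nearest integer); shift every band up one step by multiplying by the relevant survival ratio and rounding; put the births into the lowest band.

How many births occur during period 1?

1806

Let band 1 be 0–14 through band 5 = 60+.
[period 1]
Births: 3500 * 0.516 = 1806
Band 2: 10100 * 0.971 = 9807
Band 3: 3500 * 0.96 = 3360
Band 4: 9600 * 0.971 = 9322
Band 5: 10100 * 0.971 + 10300 * 0.409 = 9807 + 4213 = 14020
Giving 1806 / 9807 / 3360 / 9322 / 14020.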